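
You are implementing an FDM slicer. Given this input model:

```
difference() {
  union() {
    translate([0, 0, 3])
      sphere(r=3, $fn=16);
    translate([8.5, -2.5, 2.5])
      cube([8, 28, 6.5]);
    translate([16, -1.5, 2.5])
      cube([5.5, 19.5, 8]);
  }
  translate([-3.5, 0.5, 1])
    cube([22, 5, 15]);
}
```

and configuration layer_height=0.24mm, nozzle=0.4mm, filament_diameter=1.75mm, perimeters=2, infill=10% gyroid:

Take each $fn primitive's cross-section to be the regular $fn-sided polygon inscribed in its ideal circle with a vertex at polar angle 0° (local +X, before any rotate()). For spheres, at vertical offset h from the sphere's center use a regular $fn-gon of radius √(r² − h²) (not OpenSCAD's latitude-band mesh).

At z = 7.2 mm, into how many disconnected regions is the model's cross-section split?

1

At z = 7.2 mm: the sphere is not intersected at this z (|z−center|=4.200 > r=3); the cube at (8.5, -2.5) is present — its section is the full 8×28 rectangle; the cube at (16, -1.5) (footprint 5.5×19.5) is included at this height; Combining (union): the regions partially overlap (shared area 9.75 mm²), so overlapping operands fuse into one piece — 1 connected region; the cube at (-3.5, 0.5) (footprint 22×5) is included at this height; Subtracting the remaining from the first: starting from that combined region, the 22×5 cube at (-3.5, 0.5) partially overlaps it — only the 50.00 mm² overlap (of its 110.00 mm²) is removed, clipping the outline — 1 connected region. The result has 1 disconnected region.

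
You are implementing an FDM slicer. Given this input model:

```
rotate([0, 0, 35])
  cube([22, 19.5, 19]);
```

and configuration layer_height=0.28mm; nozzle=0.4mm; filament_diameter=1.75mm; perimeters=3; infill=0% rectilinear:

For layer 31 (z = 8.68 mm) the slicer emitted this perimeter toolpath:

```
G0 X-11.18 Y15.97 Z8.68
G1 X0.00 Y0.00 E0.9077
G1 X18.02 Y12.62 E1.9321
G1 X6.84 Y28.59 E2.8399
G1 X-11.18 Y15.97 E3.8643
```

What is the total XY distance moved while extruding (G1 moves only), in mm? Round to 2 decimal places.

82.99 mm

Sum the Euclidean lengths of each G1 segment: total = 82.99 mm.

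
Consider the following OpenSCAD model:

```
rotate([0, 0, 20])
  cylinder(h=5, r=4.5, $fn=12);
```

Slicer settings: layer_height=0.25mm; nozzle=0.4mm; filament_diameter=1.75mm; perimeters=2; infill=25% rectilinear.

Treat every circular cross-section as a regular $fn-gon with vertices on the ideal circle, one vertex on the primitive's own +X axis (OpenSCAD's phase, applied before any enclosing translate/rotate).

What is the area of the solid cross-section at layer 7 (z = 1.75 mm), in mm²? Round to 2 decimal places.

At z = 1.75 mm: the cylinder: section is a regular 12-gon, circumradius r=4.5 (area = (12/2)·4.500²·sin(360°/12) = 60.75 mm²); (rotated 20° about Z; rotation is an isometry so areas/perimeters/island counts are preserved). Overall, the cross-section is a single solid region. Net area = 60.75 mm².

60.75 mm²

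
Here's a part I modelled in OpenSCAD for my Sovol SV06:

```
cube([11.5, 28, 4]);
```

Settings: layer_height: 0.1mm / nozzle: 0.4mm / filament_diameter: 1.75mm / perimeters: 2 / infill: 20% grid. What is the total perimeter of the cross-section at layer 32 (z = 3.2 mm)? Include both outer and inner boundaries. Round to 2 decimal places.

At z = 3.2 mm: the cube (footprint 11.5×28) is included at this height (perimeter 79.00 mm). Overall, the cross-section is a single solid region. Total boundary length (outer) = 79.00 mm.

79.00 mm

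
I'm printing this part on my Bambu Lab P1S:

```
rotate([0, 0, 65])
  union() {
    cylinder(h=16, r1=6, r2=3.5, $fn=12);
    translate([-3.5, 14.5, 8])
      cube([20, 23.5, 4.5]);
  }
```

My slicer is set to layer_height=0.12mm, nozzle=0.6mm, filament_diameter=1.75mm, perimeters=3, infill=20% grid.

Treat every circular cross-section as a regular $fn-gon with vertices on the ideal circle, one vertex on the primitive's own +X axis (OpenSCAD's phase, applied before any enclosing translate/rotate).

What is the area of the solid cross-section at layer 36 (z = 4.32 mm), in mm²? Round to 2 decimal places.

At z = 4.32 mm: the cone (r1=6→r2=3.5) has section circumradius 5.325 here — a regular 12-gon (area = (12/2)·5.325²·sin(360°/12) = 85.07 mm²); the cube at (-3.5, 14.5) is absent (z outside [8, 12.5]); Merging all regions: only the cone is present, so the union is just that shape — area = 85.07 mm²; (rotated 65° about Z; rotation is an isometry so areas/perimeters/island counts are preserved). Overall, the cross-section is a single solid region. Net area = 85.07 mm².

85.07 mm²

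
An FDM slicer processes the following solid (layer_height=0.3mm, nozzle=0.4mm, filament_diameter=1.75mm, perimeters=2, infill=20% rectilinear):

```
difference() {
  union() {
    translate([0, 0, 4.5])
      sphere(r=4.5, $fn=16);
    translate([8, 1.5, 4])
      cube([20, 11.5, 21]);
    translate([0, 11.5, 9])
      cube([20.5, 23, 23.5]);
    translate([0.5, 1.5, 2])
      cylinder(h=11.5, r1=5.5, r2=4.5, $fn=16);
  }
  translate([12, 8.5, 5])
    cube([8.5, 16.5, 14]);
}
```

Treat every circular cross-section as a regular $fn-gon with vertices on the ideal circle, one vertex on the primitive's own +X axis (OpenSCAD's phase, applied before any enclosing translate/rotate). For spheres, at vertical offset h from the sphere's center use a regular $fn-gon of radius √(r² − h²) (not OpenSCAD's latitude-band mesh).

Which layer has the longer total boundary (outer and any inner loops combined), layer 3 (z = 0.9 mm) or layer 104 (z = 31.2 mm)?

Layer 3 (z = 0.9): the sphere: section is a regular 16-gon, circumradius = √(r²−h²) = √(4.5²−3.6²) = 2.700 (perimeter = 2·16·2.700·sin(180°/16) = 16.86 mm); the cube at (8, 1.5) is not intersected at this z (z outside [4, 25]); the cube at (0, 11.5) is absent (z outside [9, 32.5]); the cone at (0.5, 1.5) is not intersected at this z (z outside [2, 13.5]); Taking the union: only the r=4.5 sphere is present, so the union is just that shape — boundary = 16.86 mm; the cube at (12, 8.5) is absent (z outside [5, 19]); Subtracting the remaining from the first: none of the subtracted shapes is present at this height, so the result so far is unchanged — boundary = 16.86 mm. So its perimeter = 16.86 mm. Layer 104 (z = 31.2): the sphere does not reach this height (|z−center|=26.700 > r=4.5); the cube at (8, 1.5) is absent (z outside [4, 25]); the 20.5×23 cube at (0, 11.5) contributes its full rectangle (perimeter 87.00 mm); the cone at (0.5, 1.5) does not reach this height (z outside [2, 13.5]); Merging all regions: only the 20.5×23 cube at (0, 11.5) is present, so the union is just that shape — boundary = 87.00 mm; the cube at (12, 8.5) is not intersected at this z (z outside [5, 19]); Taking the first minus the rest: none of the subtracted shapes is present at this height, so the result so far is unchanged — boundary = 87.00 mm. So its perimeter = 87.00 mm. Layer 104 is larger (87.00 vs 16.86 mm).

layer 104 (z = 31.2 mm)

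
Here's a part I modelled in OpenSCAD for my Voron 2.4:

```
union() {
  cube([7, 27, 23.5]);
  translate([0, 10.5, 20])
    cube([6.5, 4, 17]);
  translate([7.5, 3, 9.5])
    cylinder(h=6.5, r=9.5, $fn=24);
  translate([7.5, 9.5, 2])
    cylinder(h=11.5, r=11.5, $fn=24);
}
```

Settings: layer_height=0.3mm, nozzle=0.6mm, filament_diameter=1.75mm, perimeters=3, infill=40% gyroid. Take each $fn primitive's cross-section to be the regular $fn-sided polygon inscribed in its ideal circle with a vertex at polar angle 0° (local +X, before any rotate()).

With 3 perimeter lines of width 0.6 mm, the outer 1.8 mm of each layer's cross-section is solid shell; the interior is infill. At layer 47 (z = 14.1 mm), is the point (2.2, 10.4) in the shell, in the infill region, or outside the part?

At z = 14.1 mm: the 7×27 cube contributes its full rectangle; the cube at (0, 10.5) is absent (z outside [20, 37]); the r=9.5 cylinder at (7.5, 3) contributes a regular 24-gon of circumradius 9.5; the cylinder at (7.5, 9.5) is absent (z outside [2, 13.5]); Merging all regions: the regions partially overlap (shared area 78.72 mm²), so overlapping operands fuse into one piece — 1 connected region. Overall, the cross-section is a single solid region. The nearest boundary edge runs (0.00, 8.70)→(0.00, 27.00); distance from the point to it = 2.20 mm. The point is inside the cross-section and 2.20 mm from the nearest boundary — more than the 1.8 mm shell width (3 × 0.6), so it's in the infill interior.

infill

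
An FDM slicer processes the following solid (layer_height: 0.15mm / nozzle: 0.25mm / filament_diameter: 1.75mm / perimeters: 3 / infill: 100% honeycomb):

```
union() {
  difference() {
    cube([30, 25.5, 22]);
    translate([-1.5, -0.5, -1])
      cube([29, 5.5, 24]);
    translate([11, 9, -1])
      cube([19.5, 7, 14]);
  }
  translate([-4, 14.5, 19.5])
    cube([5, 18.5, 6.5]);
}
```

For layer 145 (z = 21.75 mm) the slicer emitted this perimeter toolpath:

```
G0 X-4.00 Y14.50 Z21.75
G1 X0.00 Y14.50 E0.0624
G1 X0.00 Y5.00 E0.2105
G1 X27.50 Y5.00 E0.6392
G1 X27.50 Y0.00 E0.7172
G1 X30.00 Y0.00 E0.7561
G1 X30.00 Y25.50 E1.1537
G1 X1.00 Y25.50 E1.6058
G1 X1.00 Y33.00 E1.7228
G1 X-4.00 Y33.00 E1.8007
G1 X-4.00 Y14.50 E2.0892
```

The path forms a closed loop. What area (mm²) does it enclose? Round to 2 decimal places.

Apply the shoelace formula to the sequence of (X, Y) vertices; enclosed area = 709.00 mm².

709.00 mm²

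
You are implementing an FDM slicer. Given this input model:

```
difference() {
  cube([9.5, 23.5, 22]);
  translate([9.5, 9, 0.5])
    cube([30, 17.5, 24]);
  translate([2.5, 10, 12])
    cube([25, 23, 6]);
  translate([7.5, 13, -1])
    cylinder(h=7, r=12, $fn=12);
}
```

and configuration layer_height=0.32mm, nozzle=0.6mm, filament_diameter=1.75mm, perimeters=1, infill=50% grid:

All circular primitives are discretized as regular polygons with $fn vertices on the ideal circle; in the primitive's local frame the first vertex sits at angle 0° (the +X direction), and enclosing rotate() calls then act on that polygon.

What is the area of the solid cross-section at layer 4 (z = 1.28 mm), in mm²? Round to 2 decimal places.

At z = 1.28 mm: the cube (footprint 9.5×23.5) is included at this height (area 223.25 mm²); the cube at (9.5, 9) is present — its section is the full 30×17.5 rectangle (area 525.00 mm²); the cube at (2.5, 10) does not reach this height (z outside [12, 18]); the r=12 cylinder at (7.5, 13) contributes a regular 12-gon of circumradius 12 (area = (12/2)·12.000²·sin(360°/12) = 432.00 mm²); Taking the first minus the rest: starting from the 9.5×23.5 cube (223.25 mm²), the 30×17.5 cube at (9.5, 9) misses the remaining region (no effect); the r=12 cylinder at (7.5, 13) partially overlaps it — only the 203.55 mm² overlap (of its 432.00 mm²) is removed, clipping the outline — area = 19.70 mm². Overall, the cross-section has 2 separate islands. Net area = 19.70 mm².

19.70 mm²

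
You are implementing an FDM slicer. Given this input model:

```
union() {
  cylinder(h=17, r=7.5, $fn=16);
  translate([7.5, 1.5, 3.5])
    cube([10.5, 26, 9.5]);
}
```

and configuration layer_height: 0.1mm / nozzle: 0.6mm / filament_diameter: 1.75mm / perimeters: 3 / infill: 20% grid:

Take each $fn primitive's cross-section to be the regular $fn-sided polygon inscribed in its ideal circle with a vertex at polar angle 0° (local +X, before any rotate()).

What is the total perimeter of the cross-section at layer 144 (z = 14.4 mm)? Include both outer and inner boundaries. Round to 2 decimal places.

At z = 14.4 mm: the cylinder: section is a regular 16-gon, circumradius r=7.5 (perimeter = 2·16·7.500·sin(180°/16) = 46.82 mm); the cube at (7.5, 1.5) does not reach this height (z outside [3.5, 13]); Merging all regions: only the r=7.5 cylinder is present, so the union is just that shape — boundary = 46.82 mm. Overall, the cross-section is a single solid region. Total boundary length (outer) = 46.82 mm.

46.82 mm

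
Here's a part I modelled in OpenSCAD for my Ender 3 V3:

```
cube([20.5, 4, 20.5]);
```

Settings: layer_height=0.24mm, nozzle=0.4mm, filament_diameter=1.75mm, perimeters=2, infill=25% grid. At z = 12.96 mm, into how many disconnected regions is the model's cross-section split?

At z = 12.96 mm: the 20.5×4 cube contributes its full rectangle. The result has 1 disconnected region.

1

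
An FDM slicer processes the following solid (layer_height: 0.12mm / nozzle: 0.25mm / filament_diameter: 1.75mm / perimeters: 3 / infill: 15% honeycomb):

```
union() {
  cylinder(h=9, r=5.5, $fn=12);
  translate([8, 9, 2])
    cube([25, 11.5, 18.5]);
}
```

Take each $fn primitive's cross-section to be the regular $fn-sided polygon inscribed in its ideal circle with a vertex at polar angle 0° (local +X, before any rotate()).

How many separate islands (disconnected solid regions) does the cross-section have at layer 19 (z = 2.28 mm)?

At z = 2.28 mm: the r=5.5 cylinder gives a regular 12-gon of circumradius 5.5 (constant along its height); the 25×11.5 cube at (8, 9) contributes its full rectangle; Combining (union): the 2 present regions are separate (no shared area or edge), so areas and boundary lengths simply add and each stays a separate island — 2 connected regions. Overall, the cross-section has 2 separate islands. Island count = 2.

2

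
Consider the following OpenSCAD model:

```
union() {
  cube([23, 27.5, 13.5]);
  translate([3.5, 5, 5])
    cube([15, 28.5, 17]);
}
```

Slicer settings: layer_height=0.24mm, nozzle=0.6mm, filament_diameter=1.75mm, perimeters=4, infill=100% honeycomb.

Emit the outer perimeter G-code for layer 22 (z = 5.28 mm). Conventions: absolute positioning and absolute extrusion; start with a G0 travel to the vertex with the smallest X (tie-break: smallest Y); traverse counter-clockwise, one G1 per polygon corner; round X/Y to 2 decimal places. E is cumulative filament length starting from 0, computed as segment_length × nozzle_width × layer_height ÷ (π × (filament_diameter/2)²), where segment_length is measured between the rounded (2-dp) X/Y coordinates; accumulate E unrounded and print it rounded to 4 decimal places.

G0 X0.00 Y0.00 Z5.28
G1 X23.00 Y0.00 E1.3770
G1 X23.00 Y27.50 E3.0233
G1 X18.50 Y27.50 E3.2928
G1 X18.50 Y33.50 E3.6520
G1 X3.50 Y33.50 E4.5500
G1 X3.50 Y27.50 E4.9092
G1 X0.00 Y27.50 E5.1187
G1 X0.00 Y0.00 E6.7651

At z = 5.28 mm: the cube is present — its section is the full 23×27.5 rectangle; the cube at (3.5, 5) (footprint 15×28.5) is included at this height; Combining (union): the regions partially overlap (shared area 337.50 mm²), so overlapping operands fuse into one piece — 1 connected region. The outline is a single polygon with 8 vertices. Extrusion per mm of travel: 0.6 × 0.24 / (π × 0.875²) = 0.059868. Accumulating E over each segment gives final E = 6.7651.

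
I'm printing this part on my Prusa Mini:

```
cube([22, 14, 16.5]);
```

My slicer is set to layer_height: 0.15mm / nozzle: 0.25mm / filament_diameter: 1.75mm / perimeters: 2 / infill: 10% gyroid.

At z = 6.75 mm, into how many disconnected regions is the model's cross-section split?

1

At z = 6.75 mm: the cube (footprint 22×14) is included at this height. The result has 1 disconnected region.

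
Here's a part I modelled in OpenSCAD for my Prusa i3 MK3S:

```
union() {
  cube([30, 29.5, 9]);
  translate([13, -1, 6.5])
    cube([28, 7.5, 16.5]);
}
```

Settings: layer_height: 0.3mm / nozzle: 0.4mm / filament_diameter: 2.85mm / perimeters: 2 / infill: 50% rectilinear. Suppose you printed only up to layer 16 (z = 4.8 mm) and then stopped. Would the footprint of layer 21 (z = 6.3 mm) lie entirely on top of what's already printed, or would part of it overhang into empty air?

Compare the two slices. At z = 4.8: the cube (footprint 30×29.5) is included at this height (area 885.00 mm²); the cube at (13, -1) is absent (z outside [6.5, 23]); Combining (union): only the 30×29.5 cube is present, so the union is just that shape — area = 885.00 mm². At z = 6.3: the cube (footprint 30×29.5) is included at this height (area 885.00 mm²); the cube at (13, -1) is not intersected at this z (z outside [6.5, 23]); Merging all regions: only the 30×29.5 cube is present, so the union is just that shape — area = 885.00 mm². Checking containment: the cross-section at z = 6.3 is a subset of the cross-section at z = 4.8.

entirely on top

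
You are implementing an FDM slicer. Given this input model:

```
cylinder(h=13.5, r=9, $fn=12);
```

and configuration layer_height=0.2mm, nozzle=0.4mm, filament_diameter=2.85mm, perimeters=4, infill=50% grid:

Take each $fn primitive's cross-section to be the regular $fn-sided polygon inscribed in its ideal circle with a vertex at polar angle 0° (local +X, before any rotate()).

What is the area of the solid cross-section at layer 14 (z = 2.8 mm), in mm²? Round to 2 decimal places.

At z = 2.8 mm: the r=9 cylinder gives a regular 12-gon of circumradius 9 (constant along its height) (area = (12/2)·9.000²·sin(360°/12) = 243.00 mm²). Overall, the cross-section is a single solid region. Net area = 243.00 mm².

243.00 mm²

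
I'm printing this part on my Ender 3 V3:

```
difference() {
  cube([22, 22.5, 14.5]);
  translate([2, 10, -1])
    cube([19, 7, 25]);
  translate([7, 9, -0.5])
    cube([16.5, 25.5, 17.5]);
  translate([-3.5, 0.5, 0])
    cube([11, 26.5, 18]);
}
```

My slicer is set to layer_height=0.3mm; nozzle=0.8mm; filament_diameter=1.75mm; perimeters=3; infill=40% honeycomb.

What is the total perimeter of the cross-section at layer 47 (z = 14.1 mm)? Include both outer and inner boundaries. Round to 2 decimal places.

62.00 mm

At z = 14.1 mm: the cube is present — its section is the full 22×22.5 rectangle (perimeter 89.00 mm); the 19×7 cube at (2, 10) contributes its full rectangle (perimeter 52.00 mm); the 16.5×25.5 cube at (7, 9) contributes its full rectangle (perimeter 84.00 mm); the cube at (-3.5, 0.5) (footprint 11×26.5) is included at this height (perimeter 75.00 mm); Subtracting the remaining from the first: starting from the 22×22.5 cube, the 19×7 cube at (2, 10) lies wholly inside it (removes its full 133.00 mm² and its 52.00 mm outline becomes a hole wall); the 16.5×25.5 cube at (7, 9) partially overlaps it — only the 104.50 mm² overlap (of its 420.75 mm²) is removed, clipping the outline; the 11×26.5 cube at (-3.5, 0.5) partially overlaps it — only the 123.25 mm² overlap (of its 291.50 mm²) is removed, clipping the outline — boundary = 62.00 mm. Overall, the cross-section is a single solid region. Total boundary length (outer) = 62.00 mm.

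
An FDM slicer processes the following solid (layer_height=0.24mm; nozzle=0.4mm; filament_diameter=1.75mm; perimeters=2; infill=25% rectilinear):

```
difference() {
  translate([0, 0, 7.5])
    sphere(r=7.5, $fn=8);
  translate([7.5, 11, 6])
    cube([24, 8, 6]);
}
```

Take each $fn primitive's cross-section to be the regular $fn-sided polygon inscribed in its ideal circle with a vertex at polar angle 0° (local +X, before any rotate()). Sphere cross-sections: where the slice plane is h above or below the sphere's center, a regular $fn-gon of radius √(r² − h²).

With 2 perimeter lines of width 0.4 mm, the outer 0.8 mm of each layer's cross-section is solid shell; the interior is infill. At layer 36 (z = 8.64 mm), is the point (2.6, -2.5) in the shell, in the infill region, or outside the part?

infill

At z = 8.64 mm: the sphere: section is a regular 8-gon, circumradius = √(r²−h²) = √(7.5²−1.14²) = 7.413; the 24×8 cube at (7.5, 11) contributes its full rectangle; After the difference (first − rest): starting from the r=7.5 sphere, the 24×8 cube at (7.5, 11) misses the remaining region (no effect) — 1 connected region. Overall, the cross-section is a single solid region. The nearest boundary edge runs (7.41, 0.00)→(5.24, -5.24); distance from the point to it = 3.49 mm. The point is inside the cross-section and 3.49 mm from the nearest boundary — more than the 0.8 mm shell width (2 × 0.4), so it's in the infill interior.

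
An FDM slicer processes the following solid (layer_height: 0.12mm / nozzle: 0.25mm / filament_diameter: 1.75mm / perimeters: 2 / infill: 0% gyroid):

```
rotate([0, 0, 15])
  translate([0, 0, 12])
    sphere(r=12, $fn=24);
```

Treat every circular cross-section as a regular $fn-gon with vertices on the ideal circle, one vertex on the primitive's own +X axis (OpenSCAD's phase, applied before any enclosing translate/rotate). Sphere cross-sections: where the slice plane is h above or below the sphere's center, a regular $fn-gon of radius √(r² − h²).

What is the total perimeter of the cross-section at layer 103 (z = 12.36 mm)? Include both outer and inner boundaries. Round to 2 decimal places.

75.15 mm

At z = 12.36 mm: the r=12 sphere contributes a regular 24-gon of circumradius √(12²−0.36²) = 11.995 (perimeter = 2·24·11.995·sin(180°/24) = 75.15 mm); (rotated 15° about Z; rotation is an isometry so areas/perimeters/island counts are preserved). Overall, the cross-section is a single solid region. Total boundary length (outer) = 75.15 mm.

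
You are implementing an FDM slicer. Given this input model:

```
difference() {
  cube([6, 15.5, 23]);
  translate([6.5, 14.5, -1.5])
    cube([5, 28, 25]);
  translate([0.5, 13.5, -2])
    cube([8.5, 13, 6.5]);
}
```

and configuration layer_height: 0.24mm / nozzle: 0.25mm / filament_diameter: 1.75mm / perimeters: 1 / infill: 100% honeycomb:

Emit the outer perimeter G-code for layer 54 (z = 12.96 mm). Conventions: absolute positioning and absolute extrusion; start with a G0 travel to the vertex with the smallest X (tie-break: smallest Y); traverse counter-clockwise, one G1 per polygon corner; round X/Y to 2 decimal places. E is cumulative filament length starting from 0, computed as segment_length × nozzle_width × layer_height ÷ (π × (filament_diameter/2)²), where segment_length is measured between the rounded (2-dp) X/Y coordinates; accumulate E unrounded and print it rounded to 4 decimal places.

G0 X0.00 Y0.00 Z12.96
G1 X6.00 Y0.00 E0.1497
G1 X6.00 Y15.50 E0.5363
G1 X0.00 Y15.50 E0.6860
G1 X0.00 Y0.00 E1.0726

At z = 12.96 mm: the cube (footprint 6×15.5) is included at this height; the cube at (6.5, 14.5) (footprint 5×28) is included at this height; the cube at (0.5, 13.5) does not reach this height (z outside [-2, 4.5]); After the difference (first − rest): starting from the 6×15.5 cube, the 5×28 cube at (6.5, 14.5) misses the remaining region (no effect) — 1 connected region. The outline is a single polygon with 4 vertices. Extrusion per mm of travel: 0.25 × 0.24 / (π × 0.875²) = 0.024945. Accumulating E over each segment gives final E = 1.0726.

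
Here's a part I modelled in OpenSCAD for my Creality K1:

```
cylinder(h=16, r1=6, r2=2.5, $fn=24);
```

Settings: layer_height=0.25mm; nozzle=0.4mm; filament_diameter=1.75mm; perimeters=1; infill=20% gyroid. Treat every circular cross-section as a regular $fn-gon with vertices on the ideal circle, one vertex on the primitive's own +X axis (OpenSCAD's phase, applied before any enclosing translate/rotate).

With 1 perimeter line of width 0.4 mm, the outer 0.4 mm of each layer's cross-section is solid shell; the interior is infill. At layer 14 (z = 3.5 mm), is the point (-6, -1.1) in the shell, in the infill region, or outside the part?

outside

At z = 3.5 mm: the cone (r1=6→r2=2.5) has section circumradius 5.234 here — a regular 24-gon. Overall, the cross-section is a single solid region. The nearest boundary edge runs (-5.23, 0.00)→(-5.06, -1.35); distance from the point to it = 0.90 mm. The point is not inside any of the regions above, so it lies outside the cross-section (0.90 mm from the nearest boundary).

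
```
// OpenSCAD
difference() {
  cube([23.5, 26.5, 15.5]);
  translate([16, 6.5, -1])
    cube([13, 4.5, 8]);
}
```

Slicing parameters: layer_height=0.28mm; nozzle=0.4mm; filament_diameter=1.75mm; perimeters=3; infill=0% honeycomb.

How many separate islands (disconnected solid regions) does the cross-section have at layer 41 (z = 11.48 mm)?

At z = 11.48 mm: the cube is present — its section is the full 23.5×26.5 rectangle; the cube at (16, 6.5) is absent (z outside [-1, 7]); Subtracting the remaining from the first: none of the subtracted shapes is present at this height, so the 23.5×26.5 cube is unchanged — 1 connected region. Overall, the cross-section is a single solid region. Island count = 1.

1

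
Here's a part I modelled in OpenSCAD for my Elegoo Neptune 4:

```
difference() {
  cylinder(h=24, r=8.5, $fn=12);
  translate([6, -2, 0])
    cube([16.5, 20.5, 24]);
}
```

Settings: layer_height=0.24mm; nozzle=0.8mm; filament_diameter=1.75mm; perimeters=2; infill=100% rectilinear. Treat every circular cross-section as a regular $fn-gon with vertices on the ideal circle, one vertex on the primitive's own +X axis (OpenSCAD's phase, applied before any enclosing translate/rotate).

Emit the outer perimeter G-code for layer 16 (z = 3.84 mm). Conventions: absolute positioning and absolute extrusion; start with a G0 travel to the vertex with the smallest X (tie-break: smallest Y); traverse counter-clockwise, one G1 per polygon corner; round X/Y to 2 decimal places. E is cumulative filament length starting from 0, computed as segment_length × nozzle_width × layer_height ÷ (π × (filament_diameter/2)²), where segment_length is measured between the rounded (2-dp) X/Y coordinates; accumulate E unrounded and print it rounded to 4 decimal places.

G0 X-8.50 Y0.00 Z3.84
G1 X-7.36 Y-4.25 E0.3512
G1 X-4.25 Y-7.36 E0.7023
G1 X0.00 Y-8.50 E1.0536
G1 X4.25 Y-7.36 E1.4048
G1 X7.36 Y-4.25 E1.7559
G1 X7.96 Y-2.00 E1.9418
G1 X6.00 Y-2.00 E2.0982
G1 X6.00 Y5.61 E2.7057
G1 X4.25 Y7.36 E2.9033
G1 X0.00 Y8.50 E3.2545
G1 X-4.25 Y7.36 E3.6058
G1 X-7.36 Y4.25 E3.9568
G1 X-8.50 Y0.00 E4.3081

At z = 3.84 mm: the r=8.5 cylinder gives a regular 12-gon of circumradius 8.5 (constant along its height); the 16.5×20.5 cube at (6, -2) contributes its full rectangle; After the difference (first − rest): starting from the r=8.5 cylinder, the 16.5×20.5 cube at (6, -2) partially overlaps it — only the 13.60 mm² overlap (of its 338.25 mm²) is removed, clipping the outline — 1 connected region. The outline is a single polygon with 13 vertices. Extrusion per mm of travel: 0.8 × 0.24 / (π × 0.875²) = 0.079824. Accumulating E over each segment gives final E = 4.3081.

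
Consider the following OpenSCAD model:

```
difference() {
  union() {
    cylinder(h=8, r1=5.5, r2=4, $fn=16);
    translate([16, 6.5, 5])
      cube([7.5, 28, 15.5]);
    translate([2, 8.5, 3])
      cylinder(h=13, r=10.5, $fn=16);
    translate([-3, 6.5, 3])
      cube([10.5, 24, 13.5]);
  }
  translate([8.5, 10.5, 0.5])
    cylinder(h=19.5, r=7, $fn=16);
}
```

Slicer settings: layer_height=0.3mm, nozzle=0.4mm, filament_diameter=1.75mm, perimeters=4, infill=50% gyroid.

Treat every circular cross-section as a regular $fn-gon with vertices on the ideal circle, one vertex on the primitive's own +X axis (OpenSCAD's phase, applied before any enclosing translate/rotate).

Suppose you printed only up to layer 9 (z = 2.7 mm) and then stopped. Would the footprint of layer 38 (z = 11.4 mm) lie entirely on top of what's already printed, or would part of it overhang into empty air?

part overhangs

Compare the two slices. At z = 2.7: the cone (r1=5.5→r2=4) has section circumradius 4.994 here — a regular 16-gon (area = (16/2)·4.994²·sin(360°/16) = 76.35 mm²); the cube at (16, 6.5) is absent (z outside [5, 20.5]); the cylinder at (2, 8.5) is not intersected at this z (z outside [3, 16]); the cube at (-3, 6.5) is not intersected at this z (z outside [3, 16.5]); Combining (union): only the cone is present, so the union is just that shape — area = 76.35 mm²; the r=7 cylinder at (8.5, 10.5) gives a regular 16-gon of circumradius 7 (constant along its height) (area = (16/2)·7.000²·sin(360°/16) = 150.01 mm²); Taking the first minus the rest: starting from that combined region (76.35 mm²), the r=7 cylinder at (8.5, 10.5) misses the remaining region (no effect) — area = 76.35 mm². At z = 11.4: the cone is absent (z outside [0, 8]); the cube at (16, 6.5) is present — its section is the full 7.5×28 rectangle (area 210.00 mm²); the r=10.5 cylinder at (2, 8.5) contributes a regular 16-gon of circumradius 10.5 (area = (16/2)·10.500²·sin(360°/16) = 337.53 mm²); the cube at (-3, 6.5) (footprint 10.5×24) is included at this height (area 252.00 mm²); Combining (union): the regions partially overlap — summed areas 799.53 mm² minus the doubly-counted overlap 125.01 mm² gives 674.51 mm² — area = 674.51 mm²; the r=7 cylinder at (8.5, 10.5) gives a regular 16-gon of circumradius 7 (constant along its height) (area = (16/2)·7.000²·sin(360°/16) = 150.01 mm²); Taking the first minus the rest: starting from the result so far (674.51 mm²), the r=7 cylinder at (8.5, 10.5) partially overlaps it — only the 112.78 mm² overlap (of its 150.01 mm²) is removed, clipping the outline — area = 561.73 mm². Checking containment: at z = 11.4 the cross-section extends beyond the z = 2.7 cross-section by about 511.57 mm².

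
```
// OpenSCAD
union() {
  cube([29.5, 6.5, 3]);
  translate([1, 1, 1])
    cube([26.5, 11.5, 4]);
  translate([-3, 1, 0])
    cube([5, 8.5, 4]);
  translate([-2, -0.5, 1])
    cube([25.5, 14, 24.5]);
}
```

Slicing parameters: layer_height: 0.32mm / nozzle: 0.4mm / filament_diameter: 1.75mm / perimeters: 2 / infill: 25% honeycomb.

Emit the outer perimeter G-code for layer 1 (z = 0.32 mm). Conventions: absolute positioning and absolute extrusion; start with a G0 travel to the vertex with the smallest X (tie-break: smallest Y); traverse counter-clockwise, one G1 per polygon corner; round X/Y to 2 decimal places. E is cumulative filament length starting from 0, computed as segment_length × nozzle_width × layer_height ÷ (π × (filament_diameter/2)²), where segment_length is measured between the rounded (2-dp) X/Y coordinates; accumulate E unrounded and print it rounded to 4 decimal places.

G0 X-3.00 Y1.00 Z0.32
G1 X0.00 Y1.00 E0.1596
G1 X0.00 Y0.00 E0.2129
G1 X29.50 Y0.00 E1.7827
G1 X29.50 Y6.50 E2.1286
G1 X2.00 Y6.50 E3.5921
G1 X2.00 Y9.50 E3.7517
G1 X-3.00 Y9.50 E4.0178
G1 X-3.00 Y1.00 E4.4702

At z = 0.32 mm: the cube (footprint 29.5×6.5) is included at this height; the cube at (1, 1) does not reach this height (z outside [1, 5]); the cube at (-3, 1) is present — its section is the full 5×8.5 rectangle; the cube at (-2, -0.5) is not intersected at this z (z outside [1, 25.5]); Combining (union): the regions partially overlap (shared area 11.00 mm²), so overlapping operands fuse into one piece — 1 connected region. The outline is a single polygon with 8 vertices. Extrusion per mm of travel: 0.4 × 0.32 / (π × 0.875²) = 0.053216. Accumulating E over each segment gives final E = 4.4702.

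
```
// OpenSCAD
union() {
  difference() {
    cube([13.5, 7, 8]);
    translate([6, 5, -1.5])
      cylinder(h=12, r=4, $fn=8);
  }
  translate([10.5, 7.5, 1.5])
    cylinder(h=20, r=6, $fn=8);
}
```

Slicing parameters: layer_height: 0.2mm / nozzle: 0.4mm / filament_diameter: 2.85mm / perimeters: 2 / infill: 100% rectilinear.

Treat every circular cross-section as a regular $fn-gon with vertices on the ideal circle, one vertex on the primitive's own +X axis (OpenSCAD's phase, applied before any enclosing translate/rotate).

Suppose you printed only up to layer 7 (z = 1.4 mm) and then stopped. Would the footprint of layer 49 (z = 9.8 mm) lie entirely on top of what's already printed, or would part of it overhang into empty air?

Compare the two slices. At z = 1.4: the cube (footprint 13.5×7) is included at this height (area 94.50 mm²); the r=4 cylinder at (6, 5) gives a regular 8-gon of circumradius 4 (constant along its height) (area = (8/2)·4.000²·sin(360°/8) = 45.25 mm²); Subtracting the remaining from the first: starting from the 13.5×7 cube (94.50 mm²), the r=4 cylinder at (6, 5) partially overlaps it — only the 36.97 mm² overlap (of its 45.25 mm²) is removed, clipping the outline — area = 57.53 mm²; the cylinder at (10.5, 7.5) is absent (z outside [1.5, 21.5]); Taking the union: only the result so far is present, so the union is just that shape — area = 57.53 mm². At z = 9.8: the cube does not reach this height (z outside [0, 8]); the r=4 cylinder at (6, 5) gives a regular 8-gon of circumradius 4 (constant along its height) (area = (8/2)·4.000²·sin(360°/8) = 45.25 mm²); Subtracting the remaining from the first: the first operand is absent here, so nothing remains; the r=6 cylinder at (10.5, 7.5) contributes a regular 8-gon of circumradius 6 (area = (8/2)·6.000²·sin(360°/8) = 101.82 mm²); Taking the union: only the r=6 cylinder at (10.5, 7.5) is present, so the union is just that shape — area = 101.82 mm². Checking containment: at z = 9.8 the cross-section extends beyond the z = 1.4 cross-section by about 81.74 mm².

part overhangs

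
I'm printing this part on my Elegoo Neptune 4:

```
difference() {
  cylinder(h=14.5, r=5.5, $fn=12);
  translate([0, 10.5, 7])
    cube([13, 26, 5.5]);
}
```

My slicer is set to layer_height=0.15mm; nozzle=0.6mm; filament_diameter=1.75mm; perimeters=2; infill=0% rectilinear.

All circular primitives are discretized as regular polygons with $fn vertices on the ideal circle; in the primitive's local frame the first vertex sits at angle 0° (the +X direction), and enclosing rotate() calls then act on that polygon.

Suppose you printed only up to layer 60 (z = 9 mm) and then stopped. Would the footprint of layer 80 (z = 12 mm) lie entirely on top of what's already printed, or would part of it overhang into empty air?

Compare the two slices. At z = 9: the r=5.5 cylinder contributes a regular 12-gon of circumradius 5.5 (area = (12/2)·5.500²·sin(360°/12) = 90.75 mm²); the cube at (0, 10.5) is present — its section is the full 13×26 rectangle (area 338.00 mm²); Subtracting the remaining from the first: starting from the r=5.5 cylinder (90.75 mm²), the 13×26 cube at (0, 10.5) misses the remaining region (no effect) — area = 90.75 mm². At z = 12: the cylinder: section is a regular 12-gon, circumradius r=5.5 (area = (12/2)·5.500²·sin(360°/12) = 90.75 mm²); the 13×26 cube at (0, 10.5) contributes its full rectangle (area 338.00 mm²); Taking the first minus the rest: starting from the r=5.5 cylinder (90.75 mm²), the 13×26 cube at (0, 10.5) misses the remaining region (no effect) — area = 90.75 mm². Checking containment: the cross-section at z = 12 is a subset of the cross-section at z = 9.

entirely on top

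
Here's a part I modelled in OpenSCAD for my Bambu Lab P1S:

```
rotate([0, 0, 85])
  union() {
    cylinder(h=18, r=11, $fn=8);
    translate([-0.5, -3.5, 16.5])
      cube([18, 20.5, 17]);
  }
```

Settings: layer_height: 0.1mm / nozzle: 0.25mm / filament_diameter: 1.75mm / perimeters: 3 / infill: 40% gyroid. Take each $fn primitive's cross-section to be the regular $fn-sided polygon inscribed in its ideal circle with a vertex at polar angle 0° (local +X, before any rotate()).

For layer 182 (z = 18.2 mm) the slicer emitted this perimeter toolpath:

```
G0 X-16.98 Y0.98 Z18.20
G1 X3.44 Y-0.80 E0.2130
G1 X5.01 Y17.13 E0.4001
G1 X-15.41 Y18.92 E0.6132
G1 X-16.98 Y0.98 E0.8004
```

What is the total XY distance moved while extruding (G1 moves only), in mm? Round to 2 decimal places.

Sum the Euclidean lengths of each G1 segment: total = 77.00 mm.

77.00 mm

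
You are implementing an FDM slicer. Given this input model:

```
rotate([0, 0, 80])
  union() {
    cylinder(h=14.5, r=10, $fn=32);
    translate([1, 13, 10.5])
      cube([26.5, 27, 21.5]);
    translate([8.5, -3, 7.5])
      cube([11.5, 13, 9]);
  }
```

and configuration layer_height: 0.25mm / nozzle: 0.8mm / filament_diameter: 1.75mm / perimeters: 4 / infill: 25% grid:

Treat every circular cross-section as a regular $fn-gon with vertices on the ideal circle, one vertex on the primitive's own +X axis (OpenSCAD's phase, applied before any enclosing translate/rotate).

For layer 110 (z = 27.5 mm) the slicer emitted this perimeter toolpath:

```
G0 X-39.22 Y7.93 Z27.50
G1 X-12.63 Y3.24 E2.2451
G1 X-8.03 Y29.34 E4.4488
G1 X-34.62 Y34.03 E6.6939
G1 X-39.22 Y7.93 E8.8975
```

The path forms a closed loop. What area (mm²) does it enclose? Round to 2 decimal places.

715.57 mm²

Apply the shoelace formula to the sequence of (X, Y) vertices; enclosed area = 715.57 mm².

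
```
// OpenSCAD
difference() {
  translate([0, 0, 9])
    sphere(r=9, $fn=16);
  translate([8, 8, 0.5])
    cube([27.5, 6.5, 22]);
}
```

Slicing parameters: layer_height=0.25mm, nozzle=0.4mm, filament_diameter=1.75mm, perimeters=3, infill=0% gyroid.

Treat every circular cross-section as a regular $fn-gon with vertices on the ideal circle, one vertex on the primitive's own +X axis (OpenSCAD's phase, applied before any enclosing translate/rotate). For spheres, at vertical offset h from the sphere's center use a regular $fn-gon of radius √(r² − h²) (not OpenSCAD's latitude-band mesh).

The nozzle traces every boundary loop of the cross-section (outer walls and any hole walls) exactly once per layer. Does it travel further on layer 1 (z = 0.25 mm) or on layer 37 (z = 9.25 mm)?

layer 37 (z = 9.25 mm)

Layer 1 (z = 0.25): the r=9 sphere contributes a regular 16-gon of circumradius √(9²−8.75²) = 2.107 (perimeter = 2·16·2.107·sin(180°/16) = 13.15 mm); the cube at (8, 8) is absent (z outside [0.5, 22.5]); After the difference (first − rest): none of the subtracted shapes is present at this height, so the r=9 sphere is unchanged — boundary = 13.15 mm. So its perimeter = 13.15 mm. Layer 37 (z = 9.25): the sphere: section is a regular 16-gon, circumradius = √(r²−h²) = √(9²−0.25²) = 8.997 (perimeter = 2·16·8.997·sin(180°/16) = 56.16 mm); the 27.5×6.5 cube at (8, 8) contributes its full rectangle (perimeter 68.00 mm); After the difference (first − rest): starting from the r=9 sphere, the 27.5×6.5 cube at (8, 8) misses the remaining region (no effect) — boundary = 56.16 mm. So its perimeter = 56.16 mm. Layer 37 is larger (56.16 vs 13.15 mm).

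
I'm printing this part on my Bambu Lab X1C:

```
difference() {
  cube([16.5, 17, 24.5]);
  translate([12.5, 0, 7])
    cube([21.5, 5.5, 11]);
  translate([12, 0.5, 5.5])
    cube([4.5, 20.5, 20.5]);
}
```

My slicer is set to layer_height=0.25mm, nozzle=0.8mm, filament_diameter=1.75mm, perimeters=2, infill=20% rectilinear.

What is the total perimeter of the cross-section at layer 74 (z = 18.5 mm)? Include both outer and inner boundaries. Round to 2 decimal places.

At z = 18.5 mm: the 16.5×17 cube contributes its full rectangle (perimeter 67.00 mm); the cube at (12.5, 0) is absent (z outside [7, 18]); the cube at (12, 0.5) is present — its section is the full 4.5×20.5 rectangle (perimeter 50.00 mm); Subtracting the remaining from the first: starting from the 16.5×17 cube, the 4.5×20.5 cube at (12, 0.5) partially overlaps it — only the 74.25 mm² overlap (of its 92.25 mm²) is removed, clipping the outline — boundary = 67.00 mm. Overall, the cross-section is a single solid region. Total boundary length (outer) = 67.00 mm.

67.00 mm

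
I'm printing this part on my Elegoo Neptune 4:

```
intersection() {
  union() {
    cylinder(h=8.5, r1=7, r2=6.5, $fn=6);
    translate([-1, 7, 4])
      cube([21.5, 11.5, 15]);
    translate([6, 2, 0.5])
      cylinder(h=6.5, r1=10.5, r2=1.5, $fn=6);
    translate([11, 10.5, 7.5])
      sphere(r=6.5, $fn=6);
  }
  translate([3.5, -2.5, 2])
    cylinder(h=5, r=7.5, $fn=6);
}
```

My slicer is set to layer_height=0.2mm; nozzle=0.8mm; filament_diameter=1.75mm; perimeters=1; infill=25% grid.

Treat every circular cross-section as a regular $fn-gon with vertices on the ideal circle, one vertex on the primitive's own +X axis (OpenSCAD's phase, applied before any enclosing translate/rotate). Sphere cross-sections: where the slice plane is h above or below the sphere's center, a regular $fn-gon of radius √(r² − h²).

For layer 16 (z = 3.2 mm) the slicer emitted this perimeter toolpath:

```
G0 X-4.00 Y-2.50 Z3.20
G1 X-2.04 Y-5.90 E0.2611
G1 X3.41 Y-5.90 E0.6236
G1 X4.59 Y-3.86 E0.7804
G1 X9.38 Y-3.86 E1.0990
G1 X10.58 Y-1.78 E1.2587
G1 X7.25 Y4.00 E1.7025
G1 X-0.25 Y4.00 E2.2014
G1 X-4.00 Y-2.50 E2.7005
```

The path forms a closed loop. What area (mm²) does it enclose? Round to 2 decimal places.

104.53 mm²

Apply the shoelace formula to the sequence of (X, Y) vertices; enclosed area = 104.53 mm².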